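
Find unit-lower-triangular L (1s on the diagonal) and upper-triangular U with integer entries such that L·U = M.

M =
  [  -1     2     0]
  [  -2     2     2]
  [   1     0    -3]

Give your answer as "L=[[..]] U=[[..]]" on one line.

L=[[1,0,0],[2,1,0],[-1,-1,1]] U=[[-1,2,0],[0,-2,2],[0,0,-1]]

  R1 -= 2·R0 → [0,-2,2]
  R2 -= -1·R0 → [0,2,-3]
  R2 -= -1·R1 → [0,0,-1]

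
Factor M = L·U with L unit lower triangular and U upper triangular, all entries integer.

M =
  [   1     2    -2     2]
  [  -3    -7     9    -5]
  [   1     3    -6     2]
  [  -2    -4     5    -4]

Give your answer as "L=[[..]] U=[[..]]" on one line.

L=[[1,0,0,0],[-3,1,0,0],[1,-1,1,0],[-2,0,-1,1]] U=[[1,2,-2,2],[0,-1,3,1],[0,0,-1,1],[0,0,0,1]]

  row1 -= -3·row0 → [0,-1,3,1]
  row2 -= 1·row0 → [0,1,-4,0]
  row3 -= -2·row0 → [0,0,1,0]
  row2 -= -1·row1 → [0,0,-1,1]
  row3 -= 0·row1 → [0,0,1,0]
  row3 -= -1·row2 → [0,0,0,1]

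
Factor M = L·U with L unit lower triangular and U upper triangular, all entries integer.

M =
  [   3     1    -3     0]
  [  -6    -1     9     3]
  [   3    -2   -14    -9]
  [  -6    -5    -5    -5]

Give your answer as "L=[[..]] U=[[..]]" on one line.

L=[[1,0,0,0],[-2,1,0,0],[1,-3,1,0],[-2,-3,1,1]] U=[[3,1,-3,0],[0,1,3,3],[0,0,-2,0],[0,0,0,4]]

  R1 -= -2·R0 → [0,1,3,3]
  R2 -= 1·R0 → [0,-3,-11,-9]
  R3 -= -2·R0 → [0,-3,-11,-5]
  R2 -= -3·R1 → [0,0,-2,0]
  R3 -= -3·R1 → [0,0,-2,4]
  R3 -= 1·R2 → [0,0,0,4]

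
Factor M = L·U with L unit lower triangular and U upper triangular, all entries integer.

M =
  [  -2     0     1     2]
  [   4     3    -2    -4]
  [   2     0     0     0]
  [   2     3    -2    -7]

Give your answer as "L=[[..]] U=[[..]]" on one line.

  row1 -= -2·row0 → [0,3,0,0]
  row2 -= -1·row0 → [0,0,1,2]
  row3 -= -1·row0 → [0,3,-1,-5]
  row2 -= 0·row1 → [0,0,1,2]
  row3 -= 1·row1 → [0,0,-1,-5]
  row3 -= -1·row2 → [0,0,0,-3]

L=[[1,0,0,0],[-2,1,0,0],[-1,0,1,0],[-1,1,-1,1]] U=[[-2,0,1,2],[0,3,0,0],[0,0,1,2],[0,0,0,-3]]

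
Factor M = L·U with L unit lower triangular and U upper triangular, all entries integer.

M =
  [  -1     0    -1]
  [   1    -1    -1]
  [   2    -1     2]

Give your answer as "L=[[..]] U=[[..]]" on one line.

L=[[1,0,0],[-1,1,0],[-2,1,1]] U=[[-1,0,-1],[0,-1,-2],[0,0,2]]

  R1 -= -1·R0 → [0,-1,-2]
  R2 -= -2·R0 → [0,-1,0]
  R2 -= 1·R1 → [0,0,2]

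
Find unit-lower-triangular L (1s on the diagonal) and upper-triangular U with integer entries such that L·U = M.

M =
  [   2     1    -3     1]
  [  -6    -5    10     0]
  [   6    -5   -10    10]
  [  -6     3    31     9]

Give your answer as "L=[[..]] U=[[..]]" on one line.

  row1 -= -3·row0 → [0,-2,1,3]
  row2 -= 3·row0 → [0,-8,-1,7]
  row3 -= -3·row0 → [0,6,22,12]
  row2 -= 4·row1 → [0,0,-5,-5]
  row3 -= -3·row1 → [0,0,25,21]
  row3 -= -5·row2 → [0,0,0,-4]

L=[[1,0,0,0],[-3,1,0,0],[3,4,1,0],[-3,-3,-5,1]] U=[[2,1,-3,1],[0,-2,1,3],[0,0,-5,-5],[0,0,0,-4]]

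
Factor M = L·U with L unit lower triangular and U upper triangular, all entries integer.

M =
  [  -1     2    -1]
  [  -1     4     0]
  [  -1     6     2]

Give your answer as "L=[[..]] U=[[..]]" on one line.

  r1 -= 1·r0 → [0,2,1]
  r2 -= 1·r0 → [0,4,3]
  r2 -= 2·r1 → [0,0,1]

L=[[1,0,0],[1,1,0],[1,2,1]] U=[[-1,2,-1],[0,2,1],[0,0,1]]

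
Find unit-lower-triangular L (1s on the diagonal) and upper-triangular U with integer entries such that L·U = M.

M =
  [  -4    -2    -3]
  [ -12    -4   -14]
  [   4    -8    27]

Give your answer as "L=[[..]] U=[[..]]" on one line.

  R1 -= 3·R0 → [0,2,-5]
  R2 -= -1·R0 → [0,-10,24]
  R2 -= -5·R1 → [0,0,-1]

L=[[1,0,0],[3,1,0],[-1,-5,1]] U=[[-4,-2,-3],[0,2,-5],[0,0,-1]]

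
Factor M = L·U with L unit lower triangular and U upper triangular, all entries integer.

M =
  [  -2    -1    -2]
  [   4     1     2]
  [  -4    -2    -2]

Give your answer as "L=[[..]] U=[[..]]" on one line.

L=[[1,0,0],[-2,1,0],[2,0,1]] U=[[-2,-1,-2],[0,-1,-2],[0,0,2]]

  r1 -= -2·r0 → [0,-1,-2]
  r2 -= 2·r0 → [0,0,2]
  r2 -= 0·r1 → [0,0,2]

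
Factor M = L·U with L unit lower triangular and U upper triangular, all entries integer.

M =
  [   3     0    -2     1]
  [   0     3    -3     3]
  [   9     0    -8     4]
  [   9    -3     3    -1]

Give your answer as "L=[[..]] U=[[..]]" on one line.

L=[[1,0,0,0],[0,1,0,0],[3,0,1,0],[3,-1,-3,1]] U=[[3,0,-2,1],[0,3,-3,3],[0,0,-2,1],[0,0,0,2]]

  row1 -= 0·row0 → [0,3,-3,3]
  row2 -= 3·row0 → [0,0,-2,1]
  row3 -= 3·row0 → [0,-3,9,-4]
  row2 -= 0·row1 → [0,0,-2,1]
  row3 -= -1·row1 → [0,0,6,-1]
  row3 -= -3·row2 → [0,0,0,2]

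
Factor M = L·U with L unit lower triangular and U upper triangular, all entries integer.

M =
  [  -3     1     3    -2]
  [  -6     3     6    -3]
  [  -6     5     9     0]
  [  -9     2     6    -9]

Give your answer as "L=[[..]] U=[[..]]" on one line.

  row1 -= 2·row0 → [0,1,0,1]
  row2 -= 2·row0 → [0,3,3,4]
  row3 -= 3·row0 → [0,-1,-3,-3]
  row2 -= 3·row1 → [0,0,3,1]
  row3 -= -1·row1 → [0,0,-3,-2]
  row3 -= -1·row2 → [0,0,0,-1]

L=[[1,0,0,0],[2,1,0,0],[2,3,1,0],[3,-1,-1,1]] U=[[-3,1,3,-2],[0,1,0,1],[0,0,3,1],[0,0,0,-1]]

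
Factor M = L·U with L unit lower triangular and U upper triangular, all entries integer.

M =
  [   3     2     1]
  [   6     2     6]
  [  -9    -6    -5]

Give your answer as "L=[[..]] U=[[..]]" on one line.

  r1 -= 2·r0 → [0,-2,4]
  r2 -= -3·r0 → [0,0,-2]
  r2 -= 0·r1 → [0,0,-2]

L=[[1,0,0],[2,1,0],[-3,0,1]] U=[[3,2,1],[0,-2,4],[0,0,-2]]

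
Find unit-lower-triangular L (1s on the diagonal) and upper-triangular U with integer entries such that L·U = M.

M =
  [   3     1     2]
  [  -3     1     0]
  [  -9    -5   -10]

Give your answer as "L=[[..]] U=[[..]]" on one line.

  row1 -= -1·row0 → [0,2,2]
  row2 -= -3·row0 → [0,-2,-4]
  row2 -= -1·row1 → [0,0,-2]

L=[[1,0,0],[-1,1,0],[-3,-1,1]] U=[[3,1,2],[0,2,2],[0,0,-2]]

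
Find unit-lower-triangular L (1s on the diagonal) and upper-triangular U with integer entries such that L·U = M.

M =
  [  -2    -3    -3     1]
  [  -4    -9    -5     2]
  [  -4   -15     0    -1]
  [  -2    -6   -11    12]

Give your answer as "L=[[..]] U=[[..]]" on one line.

  row1 -= 2·row0 → [0,-3,1,0]
  row2 -= 2·row0 → [0,-9,6,-3]
  row3 -= 1·row0 → [0,-3,-8,11]
  row2 -= 3·row1 → [0,0,3,-3]
  row3 -= 1·row1 → [0,0,-9,11]
  row3 -= -3·row2 → [0,0,0,2]

L=[[1,0,0,0],[2,1,0,0],[2,3,1,0],[1,1,-3,1]] U=[[-2,-3,-3,1],[0,-3,1,0],[0,0,3,-3],[0,0,0,2]]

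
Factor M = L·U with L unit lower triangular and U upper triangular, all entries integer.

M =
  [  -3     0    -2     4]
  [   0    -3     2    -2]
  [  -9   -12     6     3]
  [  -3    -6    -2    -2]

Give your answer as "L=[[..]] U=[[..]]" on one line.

  R1 -= 0·R0 → [0,-3,2,-2]
  R2 -= 3·R0 → [0,-12,12,-9]
  R3 -= 1·R0 → [0,-6,0,-6]
  R2 -= 4·R1 → [0,0,4,-1]
  R3 -= 2·R1 → [0,0,-4,-2]
  R3 -= -1·R2 → [0,0,0,-3]

L=[[1,0,0,0],[0,1,0,0],[3,4,1,0],[1,2,-1,1]] U=[[-3,0,-2,4],[0,-3,2,-2],[0,0,4,-1],[0,0,0,-3]]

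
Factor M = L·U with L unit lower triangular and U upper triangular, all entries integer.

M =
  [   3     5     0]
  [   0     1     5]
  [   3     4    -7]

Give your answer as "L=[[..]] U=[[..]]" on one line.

  r1 -= 0·r0 → [0,1,5]
  r2 -= 1·r0 → [0,-1,-7]
  r2 -= -1·r1 → [0,0,-2]

L=[[1,0,0],[0,1,0],[1,-1,1]] U=[[3,5,0],[0,1,5],[0,0,-2]]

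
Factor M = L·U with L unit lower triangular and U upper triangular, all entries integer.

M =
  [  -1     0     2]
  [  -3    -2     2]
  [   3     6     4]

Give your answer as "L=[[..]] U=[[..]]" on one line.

  row1 -= 3·row0 → [0,-2,-4]
  row2 -= -3·row0 → [0,6,10]
  row2 -= -3·row1 → [0,0,-2]

L=[[1,0,0],[3,1,0],[-3,-3,1]] U=[[-1,0,2],[0,-2,-4],[0,0,-2]]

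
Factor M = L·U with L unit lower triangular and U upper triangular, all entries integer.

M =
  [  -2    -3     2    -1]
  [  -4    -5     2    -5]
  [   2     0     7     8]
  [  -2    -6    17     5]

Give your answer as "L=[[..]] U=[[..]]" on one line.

  row1 -= 2·row0 → [0,1,-2,-3]
  row2 -= -1·row0 → [0,-3,9,7]
  row3 -= 1·row0 → [0,-3,15,6]
  row2 -= -3·row1 → [0,0,3,-2]
  row3 -= -3·row1 → [0,0,9,-3]
  row3 -= 3·row2 → [0,0,0,3]

L=[[1,0,0,0],[2,1,0,0],[-1,-3,1,0],[1,-3,3,1]] U=[[-2,-3,2,-1],[0,1,-2,-3],[0,0,3,-2],[0,0,0,3]]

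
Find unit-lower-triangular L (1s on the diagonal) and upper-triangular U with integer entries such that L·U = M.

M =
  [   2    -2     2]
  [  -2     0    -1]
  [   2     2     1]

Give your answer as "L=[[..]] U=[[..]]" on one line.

L=[[1,0,0],[-1,1,0],[1,-2,1]] U=[[2,-2,2],[0,-2,1],[0,0,1]]

  r1 -= -1·r0 → [0,-2,1]
  r2 -= 1·r0 → [0,4,-1]
  r2 -= -2·r1 → [0,0,1]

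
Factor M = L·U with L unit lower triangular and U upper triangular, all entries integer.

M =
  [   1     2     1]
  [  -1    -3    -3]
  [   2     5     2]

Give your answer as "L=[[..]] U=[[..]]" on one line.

  row1 -= -1·row0 → [0,-1,-2]
  row2 -= 2·row0 → [0,1,0]
  row2 -= -1·row1 → [0,0,-2]

L=[[1,0,0],[-1,1,0],[2,-1,1]] U=[[1,2,1],[0,-1,-2],[0,0,-2]]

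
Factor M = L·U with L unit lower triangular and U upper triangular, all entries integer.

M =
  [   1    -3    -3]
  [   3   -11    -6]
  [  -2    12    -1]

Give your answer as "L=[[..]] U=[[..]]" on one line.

  row1 -= 3·row0 → [0,-2,3]
  row2 -= -2·row0 → [0,6,-7]
  row2 -= -3·row1 → [0,0,2]

L=[[1,0,0],[3,1,0],[-2,-3,1]] U=[[1,-3,-3],[0,-2,3],[0,0,2]]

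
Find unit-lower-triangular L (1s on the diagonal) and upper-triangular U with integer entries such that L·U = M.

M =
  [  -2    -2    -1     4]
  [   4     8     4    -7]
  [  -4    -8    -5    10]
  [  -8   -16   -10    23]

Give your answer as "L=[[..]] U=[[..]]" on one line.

L=[[1,0,0,0],[-2,1,0,0],[2,-1,1,0],[4,-2,2,1]] U=[[-2,-2,-1,4],[0,4,2,1],[0,0,-1,3],[0,0,0,3]]

  row1 -= -2·row0 → [0,4,2,1]
  row2 -= 2·row0 → [0,-4,-3,2]
  row3 -= 4·row0 → [0,-8,-6,7]
  row2 -= -1·row1 → [0,0,-1,3]
  row3 -= -2·row1 → [0,0,-2,9]
  row3 -= 2·row2 → [0,0,0,3]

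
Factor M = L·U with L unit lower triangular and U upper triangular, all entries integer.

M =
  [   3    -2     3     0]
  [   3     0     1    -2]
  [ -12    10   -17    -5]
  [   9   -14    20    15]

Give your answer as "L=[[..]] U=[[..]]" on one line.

L=[[1,0,0,0],[1,1,0,0],[-4,1,1,0],[3,-4,-1,1]] U=[[3,-2,3,0],[0,2,-2,-2],[0,0,-3,-3],[0,0,0,4]]

  r1 -= 1·r0 → [0,2,-2,-2]
  r2 -= -4·r0 → [0,2,-5,-5]
  r3 -= 3·r0 → [0,-8,11,15]
  r2 -= 1·r1 → [0,0,-3,-3]
  r3 -= -4·r1 → [0,0,3,7]
  r3 -= -1·r2 → [0,0,0,4]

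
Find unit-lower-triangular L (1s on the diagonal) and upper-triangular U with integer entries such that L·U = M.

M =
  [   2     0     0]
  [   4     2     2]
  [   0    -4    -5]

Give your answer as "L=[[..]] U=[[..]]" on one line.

  R1 -= 2·R0 → [0,2,2]
  R2 -= 0·R0 → [0,-4,-5]
  R2 -= -2·R1 → [0,0,-1]

L=[[1,0,0],[2,1,0],[0,-2,1]] U=[[2,0,0],[0,2,2],[0,0,-1]]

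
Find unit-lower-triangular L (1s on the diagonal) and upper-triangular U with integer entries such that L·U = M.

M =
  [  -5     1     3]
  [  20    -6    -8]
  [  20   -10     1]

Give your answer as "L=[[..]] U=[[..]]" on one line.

L=[[1,0,0],[-4,1,0],[-4,3,1]] U=[[-5,1,3],[0,-2,4],[0,0,1]]

  R1 -= -4·R0 → [0,-2,4]
  R2 -= -4·R0 → [0,-6,13]
  R2 -= 3·R1 → [0,0,1]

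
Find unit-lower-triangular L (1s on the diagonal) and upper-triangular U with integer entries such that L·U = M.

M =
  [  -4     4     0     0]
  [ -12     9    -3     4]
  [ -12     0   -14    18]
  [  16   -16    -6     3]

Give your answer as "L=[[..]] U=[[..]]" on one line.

L=[[1,0,0,0],[3,1,0,0],[3,4,1,0],[-4,0,3,1]] U=[[-4,4,0,0],[0,-3,-3,4],[0,0,-2,2],[0,0,0,-3]]

  row1 -= 3·row0 → [0,-3,-3,4]
  row2 -= 3·row0 → [0,-12,-14,18]
  row3 -= -4·row0 → [0,0,-6,3]
  row2 -= 4·row1 → [0,0,-2,2]
  row3 -= 0·row1 → [0,0,-6,3]
  row3 -= 3·row2 → [0,0,0,-3]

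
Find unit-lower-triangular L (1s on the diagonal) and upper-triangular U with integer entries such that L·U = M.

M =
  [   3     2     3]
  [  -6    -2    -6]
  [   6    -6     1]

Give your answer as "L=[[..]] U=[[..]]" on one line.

  R1 -= -2·R0 → [0,2,0]
  R2 -= 2·R0 → [0,-10,-5]
  R2 -= -5·R1 → [0,0,-5]

L=[[1,0,0],[-2,1,0],[2,-5,1]] U=[[3,2,3],[0,2,0],[0,0,-5]]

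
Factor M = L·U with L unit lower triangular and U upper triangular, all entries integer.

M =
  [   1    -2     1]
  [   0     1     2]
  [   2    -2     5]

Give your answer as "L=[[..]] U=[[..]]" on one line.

L=[[1,0,0],[0,1,0],[2,2,1]] U=[[1,-2,1],[0,1,2],[0,0,-1]]

  R1 -= 0·R0 → [0,1,2]
  R2 -= 2·R0 → [0,2,3]
  R2 -= 2·R1 → [0,0,-1]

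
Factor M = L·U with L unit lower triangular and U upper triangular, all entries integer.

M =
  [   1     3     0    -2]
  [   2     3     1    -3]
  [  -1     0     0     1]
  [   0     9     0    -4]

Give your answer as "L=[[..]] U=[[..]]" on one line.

L=[[1,0,0,0],[2,1,0,0],[-1,-1,1,0],[0,-3,3,1]] U=[[1,3,0,-2],[0,-3,1,1],[0,0,1,0],[0,0,0,-1]]

  row1 -= 2·row0 → [0,-3,1,1]
  row2 -= -1·row0 → [0,3,0,-1]
  row3 -= 0·row0 → [0,9,0,-4]
  row2 -= -1·row1 → [0,0,1,0]
  row3 -= -3·row1 → [0,0,3,-1]
  row3 -= 3·row2 → [0,0,0,-1]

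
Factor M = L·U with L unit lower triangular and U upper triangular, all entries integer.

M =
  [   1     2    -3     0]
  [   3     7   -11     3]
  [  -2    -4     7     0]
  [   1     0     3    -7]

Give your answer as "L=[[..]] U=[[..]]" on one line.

  row1 -= 3·row0 → [0,1,-2,3]
  row2 -= -2·row0 → [0,0,1,0]
  row3 -= 1·row0 → [0,-2,6,-7]
  row2 -= 0·row1 → [0,0,1,0]
  row3 -= -2·row1 → [0,0,2,-1]
  row3 -= 2·row2 → [0,0,0,-1]

L=[[1,0,0,0],[3,1,0,0],[-2,0,1,0],[1,-2,2,1]] U=[[1,2,-3,0],[0,1,-2,3],[0,0,1,0],[0,0,0,-1]]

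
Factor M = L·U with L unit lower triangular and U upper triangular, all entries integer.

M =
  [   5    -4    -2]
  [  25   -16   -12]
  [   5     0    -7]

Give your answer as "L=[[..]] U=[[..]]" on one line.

  R1 -= 5·R0 → [0,4,-2]
  R2 -= 1·R0 → [0,4,-5]
  R2 -= 1·R1 → [0,0,-3]

L=[[1,0,0],[5,1,0],[1,1,1]] U=[[5,-4,-2],[0,4,-2],[0,0,-3]]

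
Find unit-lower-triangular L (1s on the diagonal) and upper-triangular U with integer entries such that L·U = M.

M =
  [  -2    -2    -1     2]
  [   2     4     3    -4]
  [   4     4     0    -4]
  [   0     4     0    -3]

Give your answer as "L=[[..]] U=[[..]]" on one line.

  R1 -= -1·R0 → [0,2,2,-2]
  R2 -= -2·R0 → [0,0,-2,0]
  R3 -= 0·R0 → [0,4,0,-3]
  R2 -= 0·R1 → [0,0,-2,0]
  R3 -= 2·R1 → [0,0,-4,1]
  R3 -= 2·R2 → [0,0,0,1]

L=[[1,0,0,0],[-1,1,0,0],[-2,0,1,0],[0,2,2,1]] U=[[-2,-2,-1,2],[0,2,2,-2],[0,0,-2,0],[0,0,0,1]]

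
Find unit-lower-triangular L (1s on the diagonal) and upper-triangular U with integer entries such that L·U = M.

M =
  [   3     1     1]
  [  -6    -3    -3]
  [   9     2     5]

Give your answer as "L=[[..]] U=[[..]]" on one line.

L=[[1,0,0],[-2,1,0],[3,1,1]] U=[[3,1,1],[0,-1,-1],[0,0,3]]

  r1 -= -2·r0 → [0,-1,-1]
  r2 -= 3·r0 → [0,-1,2]
  r2 -= 1·r1 → [0,0,3]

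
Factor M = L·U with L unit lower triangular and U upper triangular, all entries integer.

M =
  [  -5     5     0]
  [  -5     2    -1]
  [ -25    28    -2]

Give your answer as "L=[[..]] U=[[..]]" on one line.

L=[[1,0,0],[1,1,0],[5,-1,1]] U=[[-5,5,0],[0,-3,-1],[0,0,-3]]

  R1 -= 1·R0 → [0,-3,-1]
  R2 -= 5·R0 → [0,3,-2]
  R2 -= -1·R1 → [0,0,-3]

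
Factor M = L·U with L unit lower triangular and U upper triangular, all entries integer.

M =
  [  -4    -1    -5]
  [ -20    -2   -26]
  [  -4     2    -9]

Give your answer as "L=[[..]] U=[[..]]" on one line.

L=[[1,0,0],[5,1,0],[1,1,1]] U=[[-4,-1,-5],[0,3,-1],[0,0,-3]]

  row1 -= 5·row0 → [0,3,-1]
  row2 -= 1·row0 → [0,3,-4]
  row2 -= 1·row1 → [0,0,-3]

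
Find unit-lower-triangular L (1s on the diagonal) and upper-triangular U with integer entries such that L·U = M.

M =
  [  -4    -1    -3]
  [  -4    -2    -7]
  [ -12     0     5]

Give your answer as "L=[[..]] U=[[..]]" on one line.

  R1 -= 1·R0 → [0,-1,-4]
  R2 -= 3·R0 → [0,3,14]
  R2 -= -3·R1 → [0,0,2]

L=[[1,0,0],[1,1,0],[3,-3,1]] U=[[-4,-1,-3],[0,-1,-4],[0,0,2]]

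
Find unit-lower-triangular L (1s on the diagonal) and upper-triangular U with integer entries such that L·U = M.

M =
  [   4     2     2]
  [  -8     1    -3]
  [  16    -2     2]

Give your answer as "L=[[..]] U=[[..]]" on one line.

L=[[1,0,0],[-2,1,0],[4,-2,1]] U=[[4,2,2],[0,5,1],[0,0,-4]]

  row1 -= -2·row0 → [0,5,1]
  row2 -= 4·row0 → [0,-10,-6]
  row2 -= -2·row1 → [0,0,-4]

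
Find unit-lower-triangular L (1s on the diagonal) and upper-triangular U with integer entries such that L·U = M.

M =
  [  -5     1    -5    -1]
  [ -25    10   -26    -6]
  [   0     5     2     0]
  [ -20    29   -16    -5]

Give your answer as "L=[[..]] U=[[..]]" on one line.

  R1 -= 5·R0 → [0,5,-1,-1]
  R2 -= 0·R0 → [0,5,2,0]
  R3 -= 4·R0 → [0,25,4,-1]
  R2 -= 1·R1 → [0,0,3,1]
  R3 -= 5·R1 → [0,0,9,4]
  R3 -= 3·R2 → [0,0,0,1]

L=[[1,0,0,0],[5,1,0,0],[0,1,1,0],[4,5,3,1]] U=[[-5,1,-5,-1],[0,5,-1,-1],[0,0,3,1],[0,0,0,1]]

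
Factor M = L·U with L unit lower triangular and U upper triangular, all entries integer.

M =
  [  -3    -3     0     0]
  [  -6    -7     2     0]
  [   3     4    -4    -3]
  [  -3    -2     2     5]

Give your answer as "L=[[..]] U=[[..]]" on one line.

  R1 -= 2·R0 → [0,-1,2,0]
  R2 -= -1·R0 → [0,1,-4,-3]
  R3 -= 1·R0 → [0,1,2,5]
  R2 -= -1·R1 → [0,0,-2,-3]
  R3 -= -1·R1 → [0,0,4,5]
  R3 -= -2·R2 → [0,0,0,-1]

L=[[1,0,0,0],[2,1,0,0],[-1,-1,1,0],[1,-1,-2,1]] U=[[-3,-3,0,0],[0,-1,2,0],[0,0,-2,-3],[0,0,0,-1]]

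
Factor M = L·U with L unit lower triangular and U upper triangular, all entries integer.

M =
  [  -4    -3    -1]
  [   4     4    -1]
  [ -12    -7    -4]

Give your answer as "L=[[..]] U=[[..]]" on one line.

  R1 -= -1·R0 → [0,1,-2]
  R2 -= 3·R0 → [0,2,-1]
  R2 -= 2·R1 → [0,0,3]

L=[[1,0,0],[-1,1,0],[3,2,1]] U=[[-4,-3,-1],[0,1,-2],[0,0,3]]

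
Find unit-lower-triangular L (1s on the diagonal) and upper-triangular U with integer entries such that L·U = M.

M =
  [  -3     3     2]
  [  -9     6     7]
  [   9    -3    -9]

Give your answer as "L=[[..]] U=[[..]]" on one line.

  R1 -= 3·R0 → [0,-3,1]
  R2 -= -3·R0 → [0,6,-3]
  R2 -= -2·R1 → [0,0,-1]

L=[[1,0,0],[3,1,0],[-3,-2,1]] U=[[-3,3,2],[0,-3,1],[0,0,-1]]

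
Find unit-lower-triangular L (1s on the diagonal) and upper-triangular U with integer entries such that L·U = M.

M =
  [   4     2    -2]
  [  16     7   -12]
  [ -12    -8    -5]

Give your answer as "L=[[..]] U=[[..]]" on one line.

  row1 -= 4·row0 → [0,-1,-4]
  row2 -= -3·row0 → [0,-2,-11]
  row2 -= 2·row1 → [0,0,-3]

L=[[1,0,0],[4,1,0],[-3,2,1]] U=[[4,2,-2],[0,-1,-4],[0,0,-3]]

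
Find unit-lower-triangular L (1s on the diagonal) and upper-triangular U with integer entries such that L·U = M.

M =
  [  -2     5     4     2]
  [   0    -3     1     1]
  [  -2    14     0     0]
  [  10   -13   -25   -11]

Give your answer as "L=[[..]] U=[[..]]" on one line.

  R1 -= 0·R0 → [0,-3,1,1]
  R2 -= 1·R0 → [0,9,-4,-2]
  R3 -= -5·R0 → [0,12,-5,-1]
  R2 -= -3·R1 → [0,0,-1,1]
  R3 -= -4·R1 → [0,0,-1,3]
  R3 -= 1·R2 → [0,0,0,2]

L=[[1,0,0,0],[0,1,0,0],[1,-3,1,0],[-5,-4,1,1]] U=[[-2,5,4,2],[0,-3,1,1],[0,0,-1,1],[0,0,0,2]]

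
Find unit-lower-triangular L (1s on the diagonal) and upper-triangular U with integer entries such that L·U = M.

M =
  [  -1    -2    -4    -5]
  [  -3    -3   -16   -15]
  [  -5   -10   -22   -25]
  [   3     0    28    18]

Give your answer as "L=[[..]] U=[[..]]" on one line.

  r1 -= 3·r0 → [0,3,-4,0]
  r2 -= 5·r0 → [0,0,-2,0]
  r3 -= -3·r0 → [0,-6,16,3]
  r2 -= 0·r1 → [0,0,-2,0]
  r3 -= -2·r1 → [0,0,8,3]
  r3 -= -4·r2 → [0,0,0,3]

L=[[1,0,0,0],[3,1,0,0],[5,0,1,0],[-3,-2,-4,1]] U=[[-1,-2,-4,-5],[0,3,-4,0],[0,0,-2,0],[0,0,0,3]]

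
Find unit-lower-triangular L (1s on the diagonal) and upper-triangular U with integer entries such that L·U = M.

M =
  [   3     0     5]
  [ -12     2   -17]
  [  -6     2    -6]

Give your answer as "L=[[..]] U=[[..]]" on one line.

L=[[1,0,0],[-4,1,0],[-2,1,1]] U=[[3,0,5],[0,2,3],[0,0,1]]

  row1 -= -4·row0 → [0,2,3]
  row2 -= -2·row0 → [0,2,4]
  row2 -= 1·row1 → [0,0,1]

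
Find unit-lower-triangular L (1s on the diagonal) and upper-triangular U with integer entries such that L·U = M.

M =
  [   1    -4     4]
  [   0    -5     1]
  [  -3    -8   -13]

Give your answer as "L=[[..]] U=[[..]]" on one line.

  r1 -= 0·r0 → [0,-5,1]
  r2 -= -3·r0 → [0,-20,-1]
  r2 -= 4·r1 → [0,0,-5]

L=[[1,0,0],[0,1,0],[-3,4,1]] U=[[1,-4,4],[0,-5,1],[0,0,-5]]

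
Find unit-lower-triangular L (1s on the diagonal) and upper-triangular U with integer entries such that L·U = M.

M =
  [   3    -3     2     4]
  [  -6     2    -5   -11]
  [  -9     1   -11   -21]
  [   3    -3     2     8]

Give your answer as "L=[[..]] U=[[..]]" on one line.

L=[[1,0,0,0],[-2,1,0,0],[-3,2,1,0],[1,0,0,1]] U=[[3,-3,2,4],[0,-4,-1,-3],[0,0,-3,-3],[0,0,0,4]]

  R1 -= -2·R0 → [0,-4,-1,-3]
  R2 -= -3·R0 → [0,-8,-5,-9]
  R3 -= 1·R0 → [0,0,0,4]
  R2 -= 2·R1 → [0,0,-3,-3]
  R3 -= 0·R1 → [0,0,0,4]
  R3 -= 0·R2 → [0,0,0,4]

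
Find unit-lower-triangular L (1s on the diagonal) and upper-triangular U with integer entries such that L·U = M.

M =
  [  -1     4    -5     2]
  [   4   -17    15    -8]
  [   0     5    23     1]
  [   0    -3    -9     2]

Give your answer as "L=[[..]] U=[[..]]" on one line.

  R1 -= -4·R0 → [0,-1,-5,0]
  R2 -= 0·R0 → [0,5,23,1]
  R3 -= 0·R0 → [0,-3,-9,2]
  R2 -= -5·R1 → [0,0,-2,1]
  R3 -= 3·R1 → [0,0,6,2]
  R3 -= -3·R2 → [0,0,0,5]

L=[[1,0,0,0],[-4,1,0,0],[0,-5,1,0],[0,3,-3,1]] U=[[-1,4,-5,2],[0,-1,-5,0],[0,0,-2,1],[0,0,0,5]]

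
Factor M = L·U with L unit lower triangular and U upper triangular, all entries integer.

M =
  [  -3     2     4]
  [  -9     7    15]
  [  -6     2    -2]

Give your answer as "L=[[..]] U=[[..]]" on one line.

L=[[1,0,0],[3,1,0],[2,-2,1]] U=[[-3,2,4],[0,1,3],[0,0,-4]]

  row1 -= 3·row0 → [0,1,3]
  row2 -= 2·row0 → [0,-2,-10]
  row2 -= -2·row1 → [0,0,-4]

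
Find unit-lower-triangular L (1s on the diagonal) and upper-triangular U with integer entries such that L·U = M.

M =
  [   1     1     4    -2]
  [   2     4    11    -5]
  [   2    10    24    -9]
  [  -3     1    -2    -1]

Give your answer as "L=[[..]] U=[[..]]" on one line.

  R1 -= 2·R0 → [0,2,3,-1]
  R2 -= 2·R0 → [0,8,16,-5]
  R3 -= -3·R0 → [0,4,10,-7]
  R2 -= 4·R1 → [0,0,4,-1]
  R3 -= 2·R1 → [0,0,4,-5]
  R3 -= 1·R2 → [0,0,0,-4]

L=[[1,0,0,0],[2,1,0,0],[2,4,1,0],[-3,2,1,1]] U=[[1,1,4,-2],[0,2,3,-1],[0,0,4,-1],[0,0,0,-4]]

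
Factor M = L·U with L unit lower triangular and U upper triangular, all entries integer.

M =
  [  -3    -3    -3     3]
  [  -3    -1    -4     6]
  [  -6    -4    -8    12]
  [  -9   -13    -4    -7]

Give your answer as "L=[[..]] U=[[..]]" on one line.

  R1 -= 1·R0 → [0,2,-1,3]
  R2 -= 2·R0 → [0,2,-2,6]
  R3 -= 3·R0 → [0,-4,5,-16]
  R2 -= 1·R1 → [0,0,-1,3]
  R3 -= -2·R1 → [0,0,3,-10]
  R3 -= -3·R2 → [0,0,0,-1]

L=[[1,0,0,0],[1,1,0,0],[2,1,1,0],[3,-2,-3,1]] U=[[-3,-3,-3,3],[0,2,-1,3],[0,0,-1,3],[0,0,0,-1]]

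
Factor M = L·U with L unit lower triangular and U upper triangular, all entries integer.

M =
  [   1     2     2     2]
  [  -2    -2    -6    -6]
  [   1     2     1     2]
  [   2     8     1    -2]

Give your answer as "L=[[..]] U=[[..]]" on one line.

L=[[1,0,0,0],[-2,1,0,0],[1,0,1,0],[2,2,-1,1]] U=[[1,2,2,2],[0,2,-2,-2],[0,0,-1,0],[0,0,0,-2]]

  row1 -= -2·row0 → [0,2,-2,-2]
  row2 -= 1·row0 → [0,0,-1,0]
  row3 -= 2·row0 → [0,4,-3,-6]
  row2 -= 0·row1 → [0,0,-1,0]
  row3 -= 2·row1 → [0,0,1,-2]
  row3 -= -1·row2 → [0,0,0,-2]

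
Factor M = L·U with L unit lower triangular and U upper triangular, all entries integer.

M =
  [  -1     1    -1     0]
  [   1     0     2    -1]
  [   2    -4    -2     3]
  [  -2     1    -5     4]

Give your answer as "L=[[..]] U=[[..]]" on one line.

L=[[1,0,0,0],[-1,1,0,0],[-2,-2,1,0],[2,-1,1,1]] U=[[-1,1,-1,0],[0,1,1,-1],[0,0,-2,1],[0,0,0,2]]

  R1 -= -1·R0 → [0,1,1,-1]
  R2 -= -2·R0 → [0,-2,-4,3]
  R3 -= 2·R0 → [0,-1,-3,4]
  R2 -= -2·R1 → [0,0,-2,1]
  R3 -= -1·R1 → [0,0,-2,3]
  R3 -= 1·R2 → [0,0,0,2]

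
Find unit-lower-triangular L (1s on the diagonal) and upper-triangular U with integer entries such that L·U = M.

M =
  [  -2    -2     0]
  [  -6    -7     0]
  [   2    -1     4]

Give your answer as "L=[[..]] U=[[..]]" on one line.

  r1 -= 3·r0 → [0,-1,0]
  r2 -= -1·r0 → [0,-3,4]
  r2 -= 3·r1 → [0,0,4]

L=[[1,0,0],[3,1,0],[-1,3,1]] U=[[-2,-2,0],[0,-1,0],[0,0,4]]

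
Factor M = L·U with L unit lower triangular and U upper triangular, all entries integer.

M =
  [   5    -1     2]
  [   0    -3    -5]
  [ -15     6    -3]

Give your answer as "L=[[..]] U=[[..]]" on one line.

L=[[1,0,0],[0,1,0],[-3,-1,1]] U=[[5,-1,2],[0,-3,-5],[0,0,-2]]

  row1 -= 0·row0 → [0,-3,-5]
  row2 -= -3·row0 → [0,3,3]
  row2 -= -1·row1 → [0,0,-2]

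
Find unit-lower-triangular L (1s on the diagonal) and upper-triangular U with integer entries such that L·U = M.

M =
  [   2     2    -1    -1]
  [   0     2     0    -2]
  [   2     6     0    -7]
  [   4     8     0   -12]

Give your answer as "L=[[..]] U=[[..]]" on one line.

  row1 -= 0·row0 → [0,2,0,-2]
  row2 -= 1·row0 → [0,4,1,-6]
  row3 -= 2·row0 → [0,4,2,-10]
  row2 -= 2·row1 → [0,0,1,-2]
  row3 -= 2·row1 → [0,0,2,-6]
  row3 -= 2·row2 → [0,0,0,-2]

L=[[1,0,0,0],[0,1,0,0],[1,2,1,0],[2,2,2,1]] U=[[2,2,-1,-1],[0,2,0,-2],[0,0,1,-2],[0,0,0,-2]]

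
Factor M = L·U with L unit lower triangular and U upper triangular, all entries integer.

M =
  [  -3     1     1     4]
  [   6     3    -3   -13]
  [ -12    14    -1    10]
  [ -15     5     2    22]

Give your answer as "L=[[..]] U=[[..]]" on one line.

L=[[1,0,0,0],[-2,1,0,0],[4,2,1,0],[5,0,1,1]] U=[[-3,1,1,4],[0,5,-1,-5],[0,0,-3,4],[0,0,0,-2]]

  row1 -= -2·row0 → [0,5,-1,-5]
  row2 -= 4·row0 → [0,10,-5,-6]
  row3 -= 5·row0 → [0,0,-3,2]
  row2 -= 2·row1 → [0,0,-3,4]
  row3 -= 0·row1 → [0,0,-3,2]
  row3 -= 1·row2 → [0,0,0,-2]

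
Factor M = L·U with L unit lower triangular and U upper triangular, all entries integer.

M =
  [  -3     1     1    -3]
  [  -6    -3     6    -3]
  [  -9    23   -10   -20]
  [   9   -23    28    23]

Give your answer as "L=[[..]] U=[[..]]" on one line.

  r1 -= 2·r0 → [0,-5,4,3]
  r2 -= 3·r0 → [0,20,-13,-11]
  r3 -= -3·r0 → [0,-20,31,14]
  r2 -= -4·r1 → [0,0,3,1]
  r3 -= 4·r1 → [0,0,15,2]
  r3 -= 5·r2 → [0,0,0,-3]

L=[[1,0,0,0],[2,1,0,0],[3,-4,1,0],[-3,4,5,1]] U=[[-3,1,1,-3],[0,-5,4,3],[0,0,3,1],[0,0,0,-3]]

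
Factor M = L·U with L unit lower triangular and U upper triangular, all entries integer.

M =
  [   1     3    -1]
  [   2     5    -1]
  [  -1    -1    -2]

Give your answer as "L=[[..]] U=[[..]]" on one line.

L=[[1,0,0],[2,1,0],[-1,-2,1]] U=[[1,3,-1],[0,-1,1],[0,0,-1]]

  R1 -= 2·R0 → [0,-1,1]
  R2 -= -1·R0 → [0,2,-3]
  R2 -= -2·R1 → [0,0,-1]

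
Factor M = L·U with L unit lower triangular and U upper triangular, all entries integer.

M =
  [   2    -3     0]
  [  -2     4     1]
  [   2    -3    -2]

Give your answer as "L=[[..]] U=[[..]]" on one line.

L=[[1,0,0],[-1,1,0],[1,0,1]] U=[[2,-3,0],[0,1,1],[0,0,-2]]

  R1 -= -1·R0 → [0,1,1]
  R2 -= 1·R0 → [0,0,-2]
  R2 -= 0·R1 → [0,0,-2]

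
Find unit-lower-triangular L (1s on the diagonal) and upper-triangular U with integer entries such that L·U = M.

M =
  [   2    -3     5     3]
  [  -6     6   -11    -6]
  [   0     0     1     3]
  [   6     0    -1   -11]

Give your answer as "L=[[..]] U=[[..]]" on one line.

L=[[1,0,0,0],[-3,1,0,0],[0,0,1,0],[3,-3,-4,1]] U=[[2,-3,5,3],[0,-3,4,3],[0,0,1,3],[0,0,0,1]]

  row1 -= -3·row0 → [0,-3,4,3]
  row2 -= 0·row0 → [0,0,1,3]
  row3 -= 3·row0 → [0,9,-16,-20]
  row2 -= 0·row1 → [0,0,1,3]
  row3 -= -3·row1 → [0,0,-4,-11]
  row3 -= -4·row2 → [0,0,0,1]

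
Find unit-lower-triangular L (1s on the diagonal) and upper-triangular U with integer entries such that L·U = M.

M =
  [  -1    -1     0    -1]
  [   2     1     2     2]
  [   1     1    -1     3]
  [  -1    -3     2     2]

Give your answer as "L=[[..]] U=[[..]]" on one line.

  row1 -= -2·row0 → [0,-1,2,0]
  row2 -= -1·row0 → [0,0,-1,2]
  row3 -= 1·row0 → [0,-2,2,3]
  row2 -= 0·row1 → [0,0,-1,2]
  row3 -= 2·row1 → [0,0,-2,3]
  row3 -= 2·row2 → [0,0,0,-1]

L=[[1,0,0,0],[-2,1,0,0],[-1,0,1,0],[1,2,2,1]] U=[[-1,-1,0,-1],[0,-1,2,0],[0,0,-1,2],[0,0,0,-1]]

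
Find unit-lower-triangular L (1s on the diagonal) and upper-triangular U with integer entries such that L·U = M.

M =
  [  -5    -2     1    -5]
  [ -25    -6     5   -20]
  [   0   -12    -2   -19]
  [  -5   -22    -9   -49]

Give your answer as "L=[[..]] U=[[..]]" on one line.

L=[[1,0,0,0],[5,1,0,0],[0,-3,1,0],[1,-5,5,1]] U=[[-5,-2,1,-5],[0,4,0,5],[0,0,-2,-4],[0,0,0,1]]

  R1 -= 5·R0 → [0,4,0,5]
  R2 -= 0·R0 → [0,-12,-2,-19]
  R3 -= 1·R0 → [0,-20,-10,-44]
  R2 -= -3·R1 → [0,0,-2,-4]
  R3 -= -5·R1 → [0,0,-10,-19]
  R3 -= 5·R2 → [0,0,0,1]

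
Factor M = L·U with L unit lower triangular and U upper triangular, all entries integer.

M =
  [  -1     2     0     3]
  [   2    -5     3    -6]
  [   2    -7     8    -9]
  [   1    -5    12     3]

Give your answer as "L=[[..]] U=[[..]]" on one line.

L=[[1,0,0,0],[-2,1,0,0],[-2,3,1,0],[-1,3,-3,1]] U=[[-1,2,0,3],[0,-1,3,0],[0,0,-1,-3],[0,0,0,-3]]

  r1 -= -2·r0 → [0,-1,3,0]
  r2 -= -2·r0 → [0,-3,8,-3]
  r3 -= -1·r0 → [0,-3,12,6]
  r2 -= 3·r1 → [0,0,-1,-3]
  r3 -= 3·r1 → [0,0,3,6]
  r3 -= -3·r2 → [0,0,0,-3]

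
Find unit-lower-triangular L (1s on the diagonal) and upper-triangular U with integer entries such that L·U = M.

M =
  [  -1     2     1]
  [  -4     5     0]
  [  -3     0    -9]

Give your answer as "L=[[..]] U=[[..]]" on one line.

  R1 -= 4·R0 → [0,-3,-4]
  R2 -= 3·R0 → [0,-6,-12]
  R2 -= 2·R1 → [0,0,-4]

L=[[1,0,0],[4,1,0],[3,2,1]] U=[[-1,2,1],[0,-3,-4],[0,0,-4]]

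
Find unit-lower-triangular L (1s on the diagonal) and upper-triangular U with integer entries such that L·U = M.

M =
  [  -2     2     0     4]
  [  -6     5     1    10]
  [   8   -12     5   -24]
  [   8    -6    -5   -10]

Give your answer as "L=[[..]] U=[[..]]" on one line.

L=[[1,0,0,0],[3,1,0,0],[-4,4,1,0],[-4,-2,-3,1]] U=[[-2,2,0,4],[0,-1,1,-2],[0,0,1,0],[0,0,0,2]]

  row1 -= 3·row0 → [0,-1,1,-2]
  row2 -= -4·row0 → [0,-4,5,-8]
  row3 -= -4·row0 → [0,2,-5,6]
  row2 -= 4·row1 → [0,0,1,0]
  row3 -= -2·row1 → [0,0,-3,2]
  row3 -= -3·row2 → [0,0,0,2]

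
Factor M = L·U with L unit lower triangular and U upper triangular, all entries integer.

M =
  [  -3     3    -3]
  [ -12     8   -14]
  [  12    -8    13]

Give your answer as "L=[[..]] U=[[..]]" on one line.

L=[[1,0,0],[4,1,0],[-4,-1,1]] U=[[-3,3,-3],[0,-4,-2],[0,0,-1]]

  r1 -= 4·r0 → [0,-4,-2]
  r2 -= -4·r0 → [0,4,1]
  r2 -= -1·r1 → [0,0,-1]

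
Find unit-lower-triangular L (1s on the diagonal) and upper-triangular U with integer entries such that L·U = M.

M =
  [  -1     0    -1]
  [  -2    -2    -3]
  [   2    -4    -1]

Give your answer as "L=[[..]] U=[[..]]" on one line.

  r1 -= 2·r0 → [0,-2,-1]
  r2 -= -2·r0 → [0,-4,-3]
  r2 -= 2·r1 → [0,0,-1]

L=[[1,0,0],[2,1,0],[-2,2,1]] U=[[-1,0,-1],[0,-2,-1],[0,0,-1]]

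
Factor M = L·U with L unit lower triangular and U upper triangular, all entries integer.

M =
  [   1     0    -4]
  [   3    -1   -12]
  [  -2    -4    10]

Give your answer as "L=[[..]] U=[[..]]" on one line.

  R1 -= 3·R0 → [0,-1,0]
  R2 -= -2·R0 → [0,-4,2]
  R2 -= 4·R1 → [0,0,2]

L=[[1,0,0],[3,1,0],[-2,4,1]] U=[[1,0,-4],[0,-1,0],[0,0,2]]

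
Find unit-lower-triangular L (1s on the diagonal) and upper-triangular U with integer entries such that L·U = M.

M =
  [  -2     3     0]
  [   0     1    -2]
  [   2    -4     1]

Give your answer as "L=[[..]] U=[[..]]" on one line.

  R1 -= 0·R0 → [0,1,-2]
  R2 -= -1·R0 → [0,-1,1]
  R2 -= -1·R1 → [0,0,-1]

L=[[1,0,0],[0,1,0],[-1,-1,1]] U=[[-2,3,0],[0,1,-2],[0,0,-1]]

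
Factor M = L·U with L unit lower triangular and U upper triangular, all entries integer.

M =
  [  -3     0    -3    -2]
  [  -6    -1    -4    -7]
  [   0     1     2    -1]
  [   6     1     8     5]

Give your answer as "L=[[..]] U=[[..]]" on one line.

  r1 -= 2·r0 → [0,-1,2,-3]
  r2 -= 0·r0 → [0,1,2,-1]
  r3 -= -2·r0 → [0,1,2,1]
  r2 -= -1·r1 → [0,0,4,-4]
  r3 -= -1·r1 → [0,0,4,-2]
  r3 -= 1·r2 → [0,0,0,2]

L=[[1,0,0,0],[2,1,0,0],[0,-1,1,0],[-2,-1,1,1]] U=[[-3,0,-3,-2],[0,-1,2,-3],[0,0,4,-4],[0,0,0,2]]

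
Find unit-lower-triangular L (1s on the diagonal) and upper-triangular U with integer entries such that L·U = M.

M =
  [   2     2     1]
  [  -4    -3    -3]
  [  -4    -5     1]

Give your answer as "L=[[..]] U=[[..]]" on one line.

L=[[1,0,0],[-2,1,0],[-2,-1,1]] U=[[2,2,1],[0,1,-1],[0,0,2]]

  r1 -= -2·r0 → [0,1,-1]
  r2 -= -2·r0 → [0,-1,3]
  r2 -= -1·r1 → [0,0,2]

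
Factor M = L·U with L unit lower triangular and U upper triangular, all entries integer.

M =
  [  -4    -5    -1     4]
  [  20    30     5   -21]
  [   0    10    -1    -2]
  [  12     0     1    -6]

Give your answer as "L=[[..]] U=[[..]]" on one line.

L=[[1,0,0,0],[-5,1,0,0],[0,2,1,0],[-3,-3,2,1]] U=[[-4,-5,-1,4],[0,5,0,-1],[0,0,-1,0],[0,0,0,3]]

  R1 -= -5·R0 → [0,5,0,-1]
  R2 -= 0·R0 → [0,10,-1,-2]
  R3 -= -3·R0 → [0,-15,-2,6]
  R2 -= 2·R1 → [0,0,-1,0]
  R3 -= -3·R1 → [0,0,-2,3]
  R3 -= 2·R2 → [0,0,0,3]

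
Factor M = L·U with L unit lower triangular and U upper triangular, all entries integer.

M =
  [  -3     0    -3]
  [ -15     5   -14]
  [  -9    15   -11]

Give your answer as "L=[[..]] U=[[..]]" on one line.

L=[[1,0,0],[5,1,0],[3,3,1]] U=[[-3,0,-3],[0,5,1],[0,0,-5]]

  R1 -= 5·R0 → [0,5,1]
  R2 -= 3·R0 → [0,15,-2]
  R2 -= 3·R1 → [0,0,-5]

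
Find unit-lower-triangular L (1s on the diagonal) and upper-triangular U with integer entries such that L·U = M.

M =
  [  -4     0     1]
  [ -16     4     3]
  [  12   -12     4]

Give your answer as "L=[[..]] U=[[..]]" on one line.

  r1 -= 4·r0 → [0,4,-1]
  r2 -= -3·r0 → [0,-12,7]
  r2 -= -3·r1 → [0,0,4]

L=[[1,0,0],[4,1,0],[-3,-3,1]] U=[[-4,0,1],[0,4,-1],[0,0,4]]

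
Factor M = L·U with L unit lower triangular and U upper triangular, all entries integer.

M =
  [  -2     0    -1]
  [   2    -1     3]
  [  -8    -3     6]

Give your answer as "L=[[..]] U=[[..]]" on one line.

L=[[1,0,0],[-1,1,0],[4,3,1]] U=[[-2,0,-1],[0,-1,2],[0,0,4]]

  r1 -= -1·r0 → [0,-1,2]
  r2 -= 4·r0 → [0,-3,10]
  r2 -= 3·r1 → [0,0,4]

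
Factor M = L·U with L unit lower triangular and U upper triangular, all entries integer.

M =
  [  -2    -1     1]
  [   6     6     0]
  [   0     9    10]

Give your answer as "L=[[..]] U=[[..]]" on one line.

  R1 -= -3·R0 → [0,3,3]
  R2 -= 0·R0 → [0,9,10]
  R2 -= 3·R1 → [0,0,1]

L=[[1,0,0],[-3,1,0],[0,3,1]] U=[[-2,-1,1],[0,3,3],[0,0,1]]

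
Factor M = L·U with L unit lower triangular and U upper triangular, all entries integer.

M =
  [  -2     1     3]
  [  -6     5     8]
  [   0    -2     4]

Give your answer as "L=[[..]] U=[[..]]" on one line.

L=[[1,0,0],[3,1,0],[0,-1,1]] U=[[-2,1,3],[0,2,-1],[0,0,3]]

  row1 -= 3·row0 → [0,2,-1]
  row2 -= 0·row0 → [0,-2,4]
  row2 -= -1·row1 → [0,0,3]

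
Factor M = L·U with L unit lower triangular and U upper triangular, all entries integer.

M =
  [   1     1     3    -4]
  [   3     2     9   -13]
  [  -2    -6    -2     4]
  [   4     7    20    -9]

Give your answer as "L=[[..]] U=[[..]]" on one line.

L=[[1,0,0,0],[3,1,0,0],[-2,4,1,0],[4,-3,2,1]] U=[[1,1,3,-4],[0,-1,0,-1],[0,0,4,0],[0,0,0,4]]

  R1 -= 3·R0 → [0,-1,0,-1]
  R2 -= -2·R0 → [0,-4,4,-4]
  R3 -= 4·R0 → [0,3,8,7]
  R2 -= 4·R1 → [0,0,4,0]
  R3 -= -3·R1 → [0,0,8,4]
  R3 -= 2·R2 → [0,0,0,4]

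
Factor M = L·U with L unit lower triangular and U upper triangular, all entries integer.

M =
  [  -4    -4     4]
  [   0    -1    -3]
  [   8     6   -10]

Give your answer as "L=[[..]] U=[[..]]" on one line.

  row1 -= 0·row0 → [0,-1,-3]
  row2 -= -2·row0 → [0,-2,-2]
  row2 -= 2·row1 → [0,0,4]

L=[[1,0,0],[0,1,0],[-2,2,1]] U=[[-4,-4,4],[0,-1,-3],[0,0,4]]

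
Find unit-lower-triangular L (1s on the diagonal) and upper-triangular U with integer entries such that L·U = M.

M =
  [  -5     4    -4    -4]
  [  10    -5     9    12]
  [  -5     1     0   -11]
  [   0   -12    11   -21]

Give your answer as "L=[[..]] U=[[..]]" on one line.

L=[[1,0,0,0],[-2,1,0,0],[1,-1,1,0],[0,-4,3,1]] U=[[-5,4,-4,-4],[0,3,1,4],[0,0,5,-3],[0,0,0,4]]

  row1 -= -2·row0 → [0,3,1,4]
  row2 -= 1·row0 → [0,-3,4,-7]
  row3 -= 0·row0 → [0,-12,11,-21]
  row2 -= -1·row1 → [0,0,5,-3]
  row3 -= -4·row1 → [0,0,15,-5]
  row3 -= 3·row2 → [0,0,0,4]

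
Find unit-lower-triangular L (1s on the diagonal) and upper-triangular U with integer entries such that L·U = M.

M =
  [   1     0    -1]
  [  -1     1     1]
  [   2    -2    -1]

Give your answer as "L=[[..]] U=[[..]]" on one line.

  R1 -= -1·R0 → [0,1,0]
  R2 -= 2·R0 → [0,-2,1]
  R2 -= -2·R1 → [0,0,1]

L=[[1,0,0],[-1,1,0],[2,-2,1]] U=[[1,0,-1],[0,1,0],[0,0,1]]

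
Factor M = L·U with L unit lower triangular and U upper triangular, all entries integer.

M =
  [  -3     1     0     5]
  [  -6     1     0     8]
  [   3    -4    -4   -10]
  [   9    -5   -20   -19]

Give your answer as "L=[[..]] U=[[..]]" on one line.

L=[[1,0,0,0],[2,1,0,0],[-1,3,1,0],[-3,2,5,1]] U=[[-3,1,0,5],[0,-1,0,-2],[0,0,-4,1],[0,0,0,-5]]

  R1 -= 2·R0 → [0,-1,0,-2]
  R2 -= -1·R0 → [0,-3,-4,-5]
  R3 -= -3·R0 → [0,-2,-20,-4]
  R2 -= 3·R1 → [0,0,-4,1]
  R3 -= 2·R1 → [0,0,-20,0]
  R3 -= 5·R2 → [0,0,0,-5]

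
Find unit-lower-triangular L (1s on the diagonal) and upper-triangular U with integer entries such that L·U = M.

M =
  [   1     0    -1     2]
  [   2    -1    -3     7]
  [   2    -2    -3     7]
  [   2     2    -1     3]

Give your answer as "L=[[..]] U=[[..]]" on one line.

  r1 -= 2·r0 → [0,-1,-1,3]
  r2 -= 2·r0 → [0,-2,-1,3]
  r3 -= 2·r0 → [0,2,1,-1]
  r2 -= 2·r1 → [0,0,1,-3]
  r3 -= -2·r1 → [0,0,-1,5]
  r3 -= -1·r2 → [0,0,0,2]

L=[[1,0,0,0],[2,1,0,0],[2,2,1,0],[2,-2,-1,1]] U=[[1,0,-1,2],[0,-1,-1,3],[0,0,1,-3],[0,0,0,2]]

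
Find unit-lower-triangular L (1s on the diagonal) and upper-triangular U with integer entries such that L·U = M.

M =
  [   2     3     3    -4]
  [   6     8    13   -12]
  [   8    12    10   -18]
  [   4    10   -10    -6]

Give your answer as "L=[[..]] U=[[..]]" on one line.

L=[[1,0,0,0],[3,1,0,0],[4,0,1,0],[2,-4,0,1]] U=[[2,3,3,-4],[0,-1,4,0],[0,0,-2,-2],[0,0,0,2]]

  r1 -= 3·r0 → [0,-1,4,0]
  r2 -= 4·r0 → [0,0,-2,-2]
  r3 -= 2·r0 → [0,4,-16,2]
  r2 -= 0·r1 → [0,0,-2,-2]
  r3 -= -4·r1 → [0,0,0,2]
  r3 -= 0·r2 → [0,0,0,2]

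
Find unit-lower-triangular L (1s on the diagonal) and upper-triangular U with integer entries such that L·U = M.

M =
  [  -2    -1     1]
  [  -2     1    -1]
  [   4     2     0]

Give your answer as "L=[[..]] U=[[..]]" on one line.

  r1 -= 1·r0 → [0,2,-2]
  r2 -= -2·r0 → [0,0,2]
  r2 -= 0·r1 → [0,0,2]

L=[[1,0,0],[1,1,0],[-2,0,1]] U=[[-2,-1,1],[0,2,-2],[0,0,2]]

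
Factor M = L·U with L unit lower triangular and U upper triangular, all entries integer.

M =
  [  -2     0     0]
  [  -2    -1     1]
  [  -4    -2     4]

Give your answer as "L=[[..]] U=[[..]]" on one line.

L=[[1,0,0],[1,1,0],[2,2,1]] U=[[-2,0,0],[0,-1,1],[0,0,2]]

  row1 -= 1·row0 → [0,-1,1]
  row2 -= 2·row0 → [0,-2,4]
  row2 -= 2·row1 → [0,0,2]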